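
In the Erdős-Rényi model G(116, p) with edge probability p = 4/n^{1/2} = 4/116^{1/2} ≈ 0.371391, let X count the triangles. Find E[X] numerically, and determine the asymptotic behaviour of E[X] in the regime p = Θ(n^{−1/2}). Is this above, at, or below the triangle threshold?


Number of potential triangles: C(116, 3) = 253460.
Each occurs with probability p³ ≈ (0.371391)³ ≈ 5.12263002e-02.
By linearity: E[X] = C(116, 3)·p³ ≈ 253460 · 5.12263002e-02 ≈ 12983.818045.
Since α = 1/2 < 1, p = c/n^{1/2} ≫ 1/n is above the triangle threshold p ~ 1/n. Asymptotically E[X] ~ (c³/6)·n^{3(1−α)} = (4³/6)·n^{1.5} → ∞; triangles are abundant w.h.p.

E[X] ≈ 12983.818045; in regime p = Θ(1/n^{1/2}) E[X] diverges (above the triangle threshold p ~ 1/n).


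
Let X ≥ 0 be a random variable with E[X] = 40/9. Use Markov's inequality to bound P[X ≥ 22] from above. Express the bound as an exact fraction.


μ = E[X] = 40/9, a = 22.
Markov: P[X ≥ 22] ≤ μ/a = (40/9)/22 = 20/99.
Numerically: ≈ 0.202020.
(Since a = 22 > μ = 4.444444, the bound 20/99 is < 1 and informative.)

P[X ≥ 22] ≤ 20/99 ≈ 0.202020.


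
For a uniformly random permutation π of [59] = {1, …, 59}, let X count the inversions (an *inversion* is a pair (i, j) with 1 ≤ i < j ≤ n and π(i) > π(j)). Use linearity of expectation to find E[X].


Write X = Σ X_I over the C(59, 2) = 1711 pairs i < j, with X_I the indicator of one inversion.
There are 1711 indicators.
For each fixed pair i < j, the values π(i) and π(j) are two distinct elements of {1, …, 59} in uniformly random order; by symmetry P[π(i) > π(j)] = 1/2.
By linearity: E[X] = 1711 · (1/2) = C(59, 2) · (1/2) = 1711/2 = 1711/2 ≈ 855.500.

E[X] = 1711/2 = 855.500.


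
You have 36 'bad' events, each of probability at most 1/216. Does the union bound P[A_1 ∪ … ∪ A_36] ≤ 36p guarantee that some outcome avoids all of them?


Union bound: P[∪_{i=1}^{36} A_i] ≤ Σ_i P[A_i] ≤ 36·p = 36·(1/216) = 1/6.
Numerically: 1/6 ≈ 0.16667.
Is 1/6 < 1? YES.
Since P[∪ A_i] ≤ 1/6 < 1, the complement has P[∩ A_i^c] ≥ 1 − 1/6 = 5/6 > 0, so some outcome avoids every A_i.

36·p = 1/6 ≈ 0.16667; existence CERTIFIED by the union bound.


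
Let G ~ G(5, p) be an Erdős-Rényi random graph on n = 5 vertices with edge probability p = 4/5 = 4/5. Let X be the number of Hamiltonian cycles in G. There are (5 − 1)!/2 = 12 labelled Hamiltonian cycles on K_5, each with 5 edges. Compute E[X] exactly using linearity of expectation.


K_5 has (5 − 1)!/2 = 12 labelled Hamiltonian cycles.
For each such Hamiltonian cycle H, let X_H = 1 if all 5 edges of H are present in G. Then P[X_H = 1] = p^{5} = (4/5)^{5} = 1024/3125.
Summing the indicators: E[X] = Σ_H E[X_H] = 12 · p^{5} = 12 · 1024/3125 = 12288/3125.
Numerically: E[X] ≈ 3.93216.

E[X] = 12 · (4/5)^{5} = 12288/3125 ≈ 3.93216.


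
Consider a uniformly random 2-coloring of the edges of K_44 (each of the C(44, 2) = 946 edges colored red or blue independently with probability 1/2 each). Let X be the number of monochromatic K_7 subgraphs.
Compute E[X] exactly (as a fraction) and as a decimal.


Let X = Σ_S X_S over the C(44, 7) = 38320568 subsets S of size 7, where X_S = 1 if the K_7 on S is monochromatic.
For a fixed S, the K_7 on S has C(7, 2) = 21 edges. P[all 21 edges red] = (1/2)^21, and likewise for blue, so P[monochromatic] = 2·(1/2)^21 = 2^{1 − 21} = 1/1048576.
By linearity: E[X] = C(44, 7) · 2^{1 − 21} = 38320568 · 1/1048576 = 4790071/131072.
Numerically: E[X] ≈ 36.545341.

E[X] = C(44,7)·2^(1−C(7,2)) = 4790071/131072 ≈ 36.545341.


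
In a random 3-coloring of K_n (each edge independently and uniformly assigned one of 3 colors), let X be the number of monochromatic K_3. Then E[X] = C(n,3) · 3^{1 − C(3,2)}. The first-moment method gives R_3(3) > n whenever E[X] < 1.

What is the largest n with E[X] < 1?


We need C(n, 3) · 3^{1 − 3} < 1, i.e. C(n, 3) < 3^{3 − 1} = 9.
Check values of n near the boundary:
  n = 3: C(3, 3) = 1; 1 < 9? YES
  n = 4: C(4, 3) = 4; 4 < 9? YES
  n = 5: C(5, 3) = 10; 10 < 9? NO
  n = 6: C(6, 3) = 20; 20 < 9? NO
  n = 7: C(7, 3) = 35; 35 < 9? NO
The largest n with C(n, 3) < 9 is n = 4 (where E[X] = 4/9 ≈ 0.444). Hence R_3(3) > 4, i.e. R_3(3) ≥ 5.

Largest n = 4; hence R_3(3) > 4.


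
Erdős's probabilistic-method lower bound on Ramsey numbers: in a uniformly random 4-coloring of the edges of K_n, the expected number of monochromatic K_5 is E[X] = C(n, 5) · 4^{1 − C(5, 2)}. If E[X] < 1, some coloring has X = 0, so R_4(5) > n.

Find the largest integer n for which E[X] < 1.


We need C(n, 5) · 4^{1 − 10} < 1, i.e. C(n, 5) < 4^{10 − 1} = 262144.
Check values of n near the boundary:
  n = 32: C(32, 5) = 201376; 201376 < 262144? YES
  n = 33: C(33, 5) = 237336; 237336 < 262144? YES
  n = 34: C(34, 5) = 278256; 278256 < 262144? NO
The largest n with C(n, 5) < 262144 is n = 33 (where E[X] = 29667/32768 ≈ 0.905365). Hence R_4(5) > 33, i.e. R_4(5) ≥ 34.

Largest n = 33; hence R_4(5) > 33.


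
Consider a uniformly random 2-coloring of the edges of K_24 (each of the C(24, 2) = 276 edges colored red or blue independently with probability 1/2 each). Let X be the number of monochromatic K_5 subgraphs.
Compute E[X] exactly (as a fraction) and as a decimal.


Let X = Σ_S X_S over the C(24, 5) = 42504 subsets S of size 5, where X_S = 1 if the K_5 on S is monochromatic.
For a fixed S, the K_5 on S has C(5, 2) = 10 edges. P[all 10 edges red] = (1/2)^10, and likewise for blue, so P[monochromatic] = 2·(1/2)^10 = 2^{1 − 10} = 1/512.
Summing: E[X] = C(24, 5) · 2^{1 − 10} = 42504 · 1/512 = 5313/64.
Numerically: E[X] ≈ 83.016.

E[X] = C(24,5)·2^(1−C(5,2)) = 5313/64 ≈ 83.016.


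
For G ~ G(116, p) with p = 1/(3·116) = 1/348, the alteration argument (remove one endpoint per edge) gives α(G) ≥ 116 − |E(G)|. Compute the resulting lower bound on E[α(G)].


E[|E(G)|] = C(116, 2)·p = 6670 · (1/348) = 115/6.
E[α(G)] ≥ n − E[|E(G)|] = 116 − 115/6 = 581/6.
Numerically: ≈ 96.8333.
(This is only a lower bound; the true E[α(G)] may be larger.)

E[α(G)] ≥ 581/6 ≈ 96.8333.


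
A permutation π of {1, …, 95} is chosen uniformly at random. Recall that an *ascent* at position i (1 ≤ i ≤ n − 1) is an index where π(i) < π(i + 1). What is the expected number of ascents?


Write X = Σ X_I over i = 1, …, 94, with X_I the indicator of one ascent.
There are 94 indicators.
For each fixed i, the pair (π(i), π(i+1)) is a uniformly random ordered pair of distinct values from {1, …, 95}; by symmetry P[π(i) < π(i+1)] = 1/2.
By linearity: E[X] = 94 · (1/2) = (95 − 1) · (1/2) = 47 ≈ 47.000000.

E[X] = 47 = 47.000000.


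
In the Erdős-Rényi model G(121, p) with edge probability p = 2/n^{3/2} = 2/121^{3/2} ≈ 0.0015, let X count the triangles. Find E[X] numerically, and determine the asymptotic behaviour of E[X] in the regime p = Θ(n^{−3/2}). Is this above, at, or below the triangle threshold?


Number of potential triangles: C(121, 3) = 287980.
Each occurs with probability p³ ≈ (0.0015)³ ≈ 3.39278e-09.
By linearity: E[X] = C(121, 3)·p³ ≈ 287980 · 3.39278e-09 ≈ 0.001.
Since α = 3/2 > 1, p = c/n^{3/2} = o(1/n) is below the triangle threshold p ~ 1/n. Asymptotically E[X] ~ (c³/6)·n^{3(1−α)} = (2³/6)·n^{-1.5} → 0, so by Markov's inequality G has no triangles w.h.p.

E[X] ≈ 0.001; in regime p = Θ(1/n^{3/2}) E[X] tends to 0 (below the triangle threshold p ~ 1/n).


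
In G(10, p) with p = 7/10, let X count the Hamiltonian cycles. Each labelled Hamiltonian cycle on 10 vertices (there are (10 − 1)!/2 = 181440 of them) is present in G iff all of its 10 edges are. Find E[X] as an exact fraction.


K_10 has (10 − 1)!/2 = 181440 labelled Hamiltonian cycles.
For each such Hamiltonian cycle H, let X_H = 1 if all 10 edges of H are present in G. Then P[X_H = 1] = p^{10} = (7/10)^{10} = 282475249/10000000000.
By linearity: E[X] = Σ_H E[X_H] = 181440 · p^{10} = 181440 · 282475249/10000000000 = 160163466183/31250000.
Numerically: E[X] ≈ 5125.

E[X] = 181440 · (7/10)^{10} = 160163466183/31250000 ≈ 5125.


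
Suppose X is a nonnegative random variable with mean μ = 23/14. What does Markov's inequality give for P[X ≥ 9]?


μ = E[X] = 23/14, a = 9.
Markov: P[X ≥ 9] ≤ μ/a = (23/14)/9 = 23/126.
Numerically: ≈ 0.1825.
(Since a = 9 > μ = 1.6429, the bound 23/126 is < 1 and informative.)

P[X ≥ 9] ≤ 23/126 ≈ 0.1825.


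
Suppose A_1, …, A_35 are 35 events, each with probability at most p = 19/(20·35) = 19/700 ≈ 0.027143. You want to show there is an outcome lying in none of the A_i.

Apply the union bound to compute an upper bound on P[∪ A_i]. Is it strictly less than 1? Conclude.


Union bound: P[∪_{i=1}^{35} A_i] ≤ Σ_i P[A_i] ≤ 35·p = 35·(19/700) = 19/20.
Numerically: 19/20 ≈ 0.950000.
Is 19/20 < 1? YES.
Since P[∪ A_i] ≤ 19/20 < 1, the complement has P[∩ A_i^c] ≥ 1 − 19/20 = 1/20 > 0, so some outcome avoids every A_i.

35·p = 19/20 ≈ 0.950000; existence CERTIFIED by the union bound.


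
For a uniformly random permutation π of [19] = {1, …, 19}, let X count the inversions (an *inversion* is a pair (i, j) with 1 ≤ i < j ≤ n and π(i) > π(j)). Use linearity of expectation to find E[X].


Write X = Σ X_I over the C(19, 2) = 171 pairs i < j, with X_I the indicator of one inversion.
There are 171 indicators.
For each fixed pair i < j, the values π(i) and π(j) are two distinct elements of {1, …, 19} in uniformly random order; by symmetry P[π(i) > π(j)] = 1/2.
By linearity: E[X] = 171 · (1/2) = C(19, 2) · (1/2) = 171/2 = 171/2 ≈ 85.500.

E[X] = 171/2 = 85.500.


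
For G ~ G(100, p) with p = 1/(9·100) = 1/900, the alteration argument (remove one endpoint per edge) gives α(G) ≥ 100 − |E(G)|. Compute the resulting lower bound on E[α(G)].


E[|E(G)|] = C(100, 2)·p = 4950 · (1/900) = 11/2.
E[α(G)] ≥ n − E[|E(G)|] = 100 − 11/2 = 189/2.
Numerically: ≈ 94.50000.
(This is only a lower bound; the true E[α(G)] may be larger.)

E[α(G)] ≥ 189/2 ≈ 94.50000.


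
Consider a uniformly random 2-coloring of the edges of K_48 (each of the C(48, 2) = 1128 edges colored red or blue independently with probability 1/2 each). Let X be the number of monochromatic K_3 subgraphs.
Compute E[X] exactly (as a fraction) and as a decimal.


Let X = Σ_S X_S over the C(48, 3) = 17296 subsets S of size 3, where X_S = 1 if the K_3 on S is monochromatic.
For a fixed S, the K_3 on S has C(3, 2) = 3 edges. P[all 3 edges red] = (1/2)^3, and likewise for blue, so P[monochromatic] = 2·(1/2)^3 = 2^{1 − 3} = 1/4.
By linearity: E[X] = C(48, 3) · 2^{1 − 3} = 17296 · 1/4 = 4324.
Numerically: E[X] ≈ 4324.000.

E[X] = C(48,3)·2^(1−C(3,2)) = 4324 ≈ 4324.000.


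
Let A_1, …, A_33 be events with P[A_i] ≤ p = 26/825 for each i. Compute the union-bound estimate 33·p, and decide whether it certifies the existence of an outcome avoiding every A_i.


Union bound: P[∪_{i=1}^{33} A_i] ≤ Σ_i P[A_i] ≤ 33·p = 33·(26/825) = 26/25.
Numerically: 26/25 ≈ 1.040.
Is 26/25 < 1? NO.
Since the bound 26/25 is ≥ 1, the union bound is uninformative here; it does NOT by itself certify existence.

33·p = 26/25 ≈ 1.040; existence NOT certified by the union bound.


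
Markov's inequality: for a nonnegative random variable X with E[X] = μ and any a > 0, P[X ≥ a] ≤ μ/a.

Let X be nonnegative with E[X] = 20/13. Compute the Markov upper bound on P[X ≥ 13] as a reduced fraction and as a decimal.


μ = E[X] = 20/13, a = 13.
Markov: P[X ≥ 13] ≤ μ/a = (20/13)/13 = 20/169.
Numerically: ≈ 0.11834.
(Since a = 13 > μ = 1.53846, the bound 20/169 is < 1 and informative.)

P[X ≥ 13] ≤ 20/169 ≈ 0.11834.


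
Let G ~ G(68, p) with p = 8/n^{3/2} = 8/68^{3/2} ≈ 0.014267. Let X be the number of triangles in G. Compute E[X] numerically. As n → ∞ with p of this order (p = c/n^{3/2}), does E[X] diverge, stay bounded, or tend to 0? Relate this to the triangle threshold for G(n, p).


Number of potential triangles: C(68, 3) = 50116.
Each occurs with probability p³ ≈ (0.014267)³ ≈ 2.9038879e-06.
By linearity: E[X] = C(68, 3)·p³ ≈ 50116 · 2.9038879e-06 ≈ 0.14553.
Since α = 3/2 > 1, p = c/n^{3/2} = o(1/n) is below the triangle threshold p ~ 1/n. Asymptotically E[X] ~ (c³/6)·n^{3(1−α)} = (8³/6)·n^{-1.5} → 0, so by Markov's inequality G has no triangles w.h.p.

E[X] ≈ 0.14553; in regime p = Θ(1/n^{3/2}) E[X] tends to 0 (below the triangle threshold p ~ 1/n).


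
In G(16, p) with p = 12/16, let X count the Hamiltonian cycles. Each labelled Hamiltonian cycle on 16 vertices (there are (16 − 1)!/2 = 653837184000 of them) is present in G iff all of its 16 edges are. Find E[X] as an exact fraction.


K_16 has (16 − 1)!/2 = 653837184000 labelled Hamiltonian cycles.
For each such Hamiltonian cycle H, let X_H = 1 if all 16 edges of H are present in G. Then P[X_H = 1] = p^{16} = (3/4)^{16} = 43046721/4294967296.
By linearity of expectation: E[X] = Σ_H E[X_H] = 653837184000 · p^{16} = 653837184000 · 43046721/4294967296 = 27485885585032875/4194304.
Numerically: E[X] ≈ 6.5531e+09.

E[X] = 653837184000 · (3/4)^{16} = 27485885585032875/4194304 ≈ 6.5531e+09.


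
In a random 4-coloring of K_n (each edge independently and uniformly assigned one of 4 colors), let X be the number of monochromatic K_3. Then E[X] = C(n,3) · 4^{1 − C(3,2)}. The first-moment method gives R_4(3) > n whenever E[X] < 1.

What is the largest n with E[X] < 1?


We need C(n, 3) · 4^{1 − 3} < 1, i.e. C(n, 3) < 4^{3 − 1} = 16.
Check values of n near the boundary:
  n = 4: C(4, 3) = 4; 4 < 16? YES
  n = 5: C(5, 3) = 10; 10 < 16? YES
  n = 6: C(6, 3) = 20; 20 < 16? NO
  n = 7: C(7, 3) = 35; 35 < 16? NO
The largest n with C(n, 3) < 16 is n = 5 (where E[X] = 5/8 ≈ 0.6250). Hence R_4(3) > 5, i.e. R_4(3) ≥ 6.

Largest n = 5; hence R_4(3) > 5.


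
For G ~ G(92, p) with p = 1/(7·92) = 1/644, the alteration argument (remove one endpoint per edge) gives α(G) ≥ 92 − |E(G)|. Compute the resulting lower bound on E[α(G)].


E[|E(G)|] = C(92, 2)·p = 4186 · (1/644) = 13/2.
E[α(G)] ≥ n − E[|E(G)|] = 92 − 13/2 = 171/2.
Numerically: ≈ 85.5000.
(This is only a lower bound; the true E[α(G)] may be larger.)

E[α(G)] ≥ 171/2 ≈ 85.5000.


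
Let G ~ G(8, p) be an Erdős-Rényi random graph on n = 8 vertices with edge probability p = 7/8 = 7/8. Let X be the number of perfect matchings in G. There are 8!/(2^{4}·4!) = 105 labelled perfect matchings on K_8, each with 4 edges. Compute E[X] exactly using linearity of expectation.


K_8 has 8!/(2^{4}·4!) = 105 labelled perfect matchings.
For each such perfect matching H, let X_H = 1 if all 4 edges of H are present in G. Then P[X_H = 1] = p^{4} = (7/8)^{4} = 2401/4096.
By linearity: E[X] = Σ_H E[X_H] = 105 · p^{4} = 105 · 2401/4096 = 252105/4096.
Numerically: E[X] ≈ 61.5.

E[X] = 105 · (7/8)^{4} = 252105/4096 ≈ 61.5.


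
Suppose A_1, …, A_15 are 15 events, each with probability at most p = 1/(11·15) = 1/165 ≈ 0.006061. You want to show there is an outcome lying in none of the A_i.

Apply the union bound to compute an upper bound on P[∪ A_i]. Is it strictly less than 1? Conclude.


Union bound: P[∪_{i=1}^{15} A_i] ≤ Σ_i P[A_i] ≤ 15·p = 15·(1/165) = 1/11.
Numerically: 1/11 ≈ 0.090909.
Is 1/11 < 1? YES.
Since P[∪ A_i] ≤ 1/11 < 1, the complement has P[∩ A_i^c] ≥ 1 − 1/11 = 10/11 > 0, so some outcome avoids every A_i.

15·p = 1/11 ≈ 0.090909; existence CERTIFIED by the union bound.


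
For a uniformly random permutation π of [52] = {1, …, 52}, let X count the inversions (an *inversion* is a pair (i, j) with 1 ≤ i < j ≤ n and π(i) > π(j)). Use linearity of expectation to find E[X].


Write X = Σ X_I over the C(52, 2) = 1326 pairs i < j, with X_I the indicator of one inversion.
There are 1326 indicators.
For each fixed pair i < j, the values π(i) and π(j) are two distinct elements of {1, …, 52} in uniformly random order; by symmetry P[π(i) > π(j)] = 1/2.
By linearity: E[X] = 1326 · (1/2) = C(52, 2) · (1/2) = 1326/2 = 663 ≈ 663.00000.

E[X] = 663 = 663.00000.


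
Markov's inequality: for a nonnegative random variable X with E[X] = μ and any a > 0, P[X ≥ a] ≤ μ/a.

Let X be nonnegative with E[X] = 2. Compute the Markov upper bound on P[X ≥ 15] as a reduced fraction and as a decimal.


μ = E[X] = 2, a = 15.
Markov: P[X ≥ 15] ≤ μ/a = (2)/15 = 2/15.
Numerically: ≈ 0.13333.
(Since a = 15 > μ = 2.00000, the bound 2/15 is < 1 and informative.)

P[X ≥ 15] ≤ 2/15 ≈ 0.13333.


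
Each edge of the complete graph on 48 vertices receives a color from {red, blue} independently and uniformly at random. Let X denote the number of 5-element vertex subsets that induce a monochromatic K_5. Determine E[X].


Let X = Σ_S X_S over the C(48, 5) = 1712304 subsets S of size 5, where X_S = 1 if the K_5 on S is monochromatic.
For a fixed S, the K_5 on S has C(5, 2) = 10 edges. P[all 10 edges red] = (1/2)^10, and likewise for blue, so P[monochromatic] = 2·(1/2)^10 = 2^{1 − 10} = 1/512.
By linearity: E[X] = C(48, 5) · 2^{1 − 10} = 1712304 · 1/512 = 107019/32.
Numerically: E[X] ≈ 3344.3438.

E[X] = C(48,5)·2^(1−C(5,2)) = 107019/32 ≈ 3344.3438.


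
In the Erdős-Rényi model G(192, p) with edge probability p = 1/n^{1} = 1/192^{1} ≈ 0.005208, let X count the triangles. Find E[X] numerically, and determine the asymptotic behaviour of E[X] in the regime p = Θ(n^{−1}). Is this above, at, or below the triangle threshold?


Number of potential triangles: C(192, 3) = 1161280.
Each occurs with probability p³ ≈ (0.005208)³ ≈ 1.412851e-07.
By linearity: E[X] = C(192, 3)·p³ ≈ 1161280 · 1.412851e-07 ≈ 0.1641.
Here α = 1, so p = 1/n is exactly at the triangle threshold p ~ 1/n. Asymptotically E[X] → c³/6 = 1³/6 = 1/6 ≈ 0.1667, a bounded constant. In this regime the triangle count is asymptotically Poisson(c³/6).

E[X] ≈ 0.1641; in regime p = Θ(1/n^{1}) E[X] stays bounded (at the triangle threshold p ~ 1/n).


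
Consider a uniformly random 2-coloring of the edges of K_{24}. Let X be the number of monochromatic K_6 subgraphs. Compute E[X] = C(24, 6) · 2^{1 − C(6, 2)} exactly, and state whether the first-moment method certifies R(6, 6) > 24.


E[X] = C(24, 6) · 2^{1 − 15} = 134596 · 2^{−14} = 134596/16384.
As a reduced fraction: E[X] = 33649/4096 ≈ 8.215.
Is E[X] < 1? NO.
Since E[X] ≥ 1, the first-moment bound is inconclusive at n = 24; it does NOT by itself certify R(6, 6) > 24.

E[X] = 33649/4096 ≈ 8.215; E[X] ≥ 1; first-moment method inconclusive here.


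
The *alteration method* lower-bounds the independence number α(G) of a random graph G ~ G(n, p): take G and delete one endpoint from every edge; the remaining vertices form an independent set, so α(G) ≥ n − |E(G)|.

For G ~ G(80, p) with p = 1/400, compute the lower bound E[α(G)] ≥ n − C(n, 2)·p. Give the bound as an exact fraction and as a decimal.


E[|E(G)|] = C(80, 2)·p = 3160 · (1/400) = 79/10.
E[α(G)] ≥ n − E[|E(G)|] = 80 − 79/10 = 721/10.
Numerically: ≈ 72.100.
(This is only a lower bound; the true E[α(G)] may be larger.)

E[α(G)] ≥ 721/10 ≈ 72.100.


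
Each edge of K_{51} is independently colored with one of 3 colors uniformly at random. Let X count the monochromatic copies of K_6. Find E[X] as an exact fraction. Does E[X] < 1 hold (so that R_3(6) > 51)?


E[X] = C(51, 6) · 3^{1 − 15} = 18009460 · 3^{−14} = 18009460/4782969.
As a reduced fraction: E[X] = 18009460/4782969 ≈ 3.765331.
Is E[X] < 1? NO.
Since E[X] ≥ 1, the first-moment bound is inconclusive at n = 51; it does NOT by itself certify R_3(6) > 51.

E[X] = 18009460/4782969 ≈ 3.765331; E[X] ≥ 1; first-moment method inconclusive here.


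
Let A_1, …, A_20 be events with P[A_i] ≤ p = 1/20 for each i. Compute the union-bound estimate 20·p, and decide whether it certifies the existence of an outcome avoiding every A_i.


Union bound: P[∪_{i=1}^{20} A_i] ≤ Σ_i P[A_i] ≤ 20·p = 20·(1/20) = 1.
Numerically: 1 ≈ 1.0000000.
Is 1 < 1? NO.
Since the bound 1 is ≥ 1, the union bound is uninformative here; it does NOT by itself certify existence.

20·p = 1 ≈ 1.0000000; existence NOT certified by the union bound.


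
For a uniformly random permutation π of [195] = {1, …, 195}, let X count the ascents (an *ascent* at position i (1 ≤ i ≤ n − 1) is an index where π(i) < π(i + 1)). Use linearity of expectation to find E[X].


Write X = Σ X_I over i = 1, …, 194, with X_I the indicator of one ascent.
There are 194 indicators.
For each fixed i, the pair (π(i), π(i+1)) is a uniformly random ordered pair of distinct values from {1, …, 195}; by symmetry P[π(i) < π(i+1)] = 1/2.
By linearity: E[X] = 194 · (1/2) = (195 − 1) · (1/2) = 97 ≈ 97.00000.

E[X] = 97 = 97.00000.


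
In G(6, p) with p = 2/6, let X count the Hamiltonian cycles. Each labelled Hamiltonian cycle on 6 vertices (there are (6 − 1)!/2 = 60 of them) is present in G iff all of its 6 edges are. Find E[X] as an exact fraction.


K_6 has (6 − 1)!/2 = 60 labelled Hamiltonian cycles.
For each such Hamiltonian cycle H, let X_H = 1 if all 6 edges of H are present in G. Then P[X_H = 1] = p^{6} = (1/3)^{6} = 1/729.
Summing the indicators: E[X] = Σ_H E[X_H] = 60 · p^{6} = 60 · 1/729 = 20/243.
Numerically: E[X] ≈ 0.082305.

E[X] = 60 · (1/3)^{6} = 20/243 ≈ 0.082305.


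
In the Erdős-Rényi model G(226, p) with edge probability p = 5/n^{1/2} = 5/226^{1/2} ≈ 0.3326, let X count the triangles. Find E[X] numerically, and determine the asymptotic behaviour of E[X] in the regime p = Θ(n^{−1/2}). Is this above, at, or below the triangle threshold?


Number of potential triangles: C(226, 3) = 1898400.
Each occurs with probability p³ ≈ (0.3326)³ ≈ 3.6791488e-02.
By linearity: E[X] = C(226, 3)·p³ ≈ 1898400 · 3.6791488e-02 ≈ 69844.96105.
Since α = 1/2 < 1, p = c/n^{1/2} ≫ 1/n is above the triangle threshold p ~ 1/n. Asymptotically E[X] ~ (c³/6)·n^{3(1−α)} = (5³/6)·n^{1.5} → ∞; triangles are abundant w.h.p.

E[X] ≈ 69844.96105; in regime p = Θ(1/n^{1/2}) E[X] diverges (above the triangle threshold p ~ 1/n).


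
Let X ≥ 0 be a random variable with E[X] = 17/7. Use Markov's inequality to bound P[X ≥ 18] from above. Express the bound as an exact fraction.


μ = E[X] = 17/7, a = 18.
Markov: P[X ≥ 18] ≤ μ/a = (17/7)/18 = 17/126.
Numerically: ≈ 0.1349.
(Since a = 18 > μ = 2.4286, the bound 17/126 is < 1 and informative.)

P[X ≥ 18] ≤ 17/126 ≈ 0.1349.


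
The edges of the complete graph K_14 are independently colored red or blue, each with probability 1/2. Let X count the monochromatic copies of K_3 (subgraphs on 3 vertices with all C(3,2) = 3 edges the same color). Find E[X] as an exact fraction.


Let X = Σ_S X_S over the C(14, 3) = 364 subsets S of size 3, where X_S = 1 if the K_3 on S is monochromatic.
For a fixed S, the K_3 on S has C(3, 2) = 3 edges. P[all 3 edges red] = (1/2)^3, and likewise for blue, so P[monochromatic] = 2·(1/2)^3 = 2^{1 − 3} = 1/4.
By linearity: E[X] = C(14, 3) · 2^{1 − 3} = 364 · 1/4 = 91.
Numerically: E[X] ≈ 91.00000.

E[X] = C(14,3)·2^(1−C(3,2)) = 91 ≈ 91.00000.


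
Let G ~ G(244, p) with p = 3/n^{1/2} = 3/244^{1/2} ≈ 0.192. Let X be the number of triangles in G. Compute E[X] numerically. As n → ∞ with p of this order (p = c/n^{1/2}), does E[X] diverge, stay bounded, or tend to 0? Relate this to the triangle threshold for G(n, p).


Number of potential triangles: C(244, 3) = 2391444.
Each occurs with probability p³ ≈ (0.192)³ ≈ 7.08401e-03.
By linearity: E[X] = C(244, 3)·p³ ≈ 2391444 · 7.08401e-03 ≈ 16941.008.
Since α = 1/2 < 1, p = c/n^{1/2} ≫ 1/n is above the triangle threshold p ~ 1/n. Asymptotically E[X] ~ (c³/6)·n^{3(1−α)} = (3³/6)·n^{1.5} → ∞; triangles are abundant w.h.p.

E[X] ≈ 16941.008; in regime p = Θ(1/n^{1/2}) E[X] diverges (above the triangle threshold p ~ 1/n).


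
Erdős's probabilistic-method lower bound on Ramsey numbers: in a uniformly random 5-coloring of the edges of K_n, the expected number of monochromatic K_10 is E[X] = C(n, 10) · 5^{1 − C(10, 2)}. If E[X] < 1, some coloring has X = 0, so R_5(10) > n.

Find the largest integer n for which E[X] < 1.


We need C(n, 10) · 5^{1 − 45} < 1, i.e. C(n, 10) < 5^{45 − 1} = 5684341886080801486968994140625.
Check values of n near the boundary:
  n = 5388: C(5388, 10) = 5634865093375880654852250419586; 5634865093375880654852250419586 < 5684341886080801486968994140625? YES
  n = 5389: C(5389, 10) = 5645340767466558997768874792926; 5645340767466558997768874792926 < 5684341886080801486968994140625? YES
  n = 5390: C(5390, 10) = 5655833965919099070255434039753; 5655833965919099070255434039753 < 5684341886080801486968994140625? YES
  n = 5391: C(5391, 10) = 5666344714787188828795213697883; 5666344714787188828795213697883 < 5684341886080801486968994140625? YES
  n = 5392: C(5392, 10) = 5676873040158402483252283957448; 5676873040158402483252283957448 < 5684341886080801486968994140625? YES
  n = 5393: C(5393, 10) = 5687418968154238267170642278008; 5687418968154238267170642278008 < 5684341886080801486968994140625? NO
The largest n with C(n, 10) < 5684341886080801486968994140625 is n = 5392 (where E[X] = 5676873040158402483252283957448/5684341886080801486968994140625 ≈ 0.9986861). Hence R_5(10) > 5392, i.e. R_5(10) ≥ 5393.

Largest n = 5392; hence R_5(10) > 5392.


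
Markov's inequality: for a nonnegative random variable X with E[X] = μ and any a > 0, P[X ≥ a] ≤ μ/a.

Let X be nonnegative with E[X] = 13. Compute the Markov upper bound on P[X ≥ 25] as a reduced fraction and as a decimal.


μ = E[X] = 13, a = 25.
Markov: P[X ≥ 25] ≤ μ/a = (13)/25 = 13/25.
Numerically: ≈ 0.5200.
(Since a = 25 > μ = 13.0000, the bound 13/25 is < 1 and informative.)

P[X ≥ 25] ≤ 13/25 ≈ 0.5200.


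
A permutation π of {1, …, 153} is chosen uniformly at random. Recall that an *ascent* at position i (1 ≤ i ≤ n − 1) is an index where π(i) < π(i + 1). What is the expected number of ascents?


Write X = Σ X_I over i = 1, …, 152, with X_I the indicator of one ascent.
There are 152 indicators.
For each fixed i, the pair (π(i), π(i+1)) is a uniformly random ordered pair of distinct values from {1, …, 153}; by symmetry P[π(i) < π(i+1)] = 1/2.
By linearity: E[X] = 152 · (1/2) = (153 − 1) · (1/2) = 76 ≈ 76.00000.

E[X] = 76 = 76.00000.


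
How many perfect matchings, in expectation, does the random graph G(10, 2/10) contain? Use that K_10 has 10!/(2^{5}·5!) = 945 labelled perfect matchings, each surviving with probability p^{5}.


K_10 has 10!/(2^{5}·5!) = 945 labelled perfect matchings.
For each such perfect matching H, let X_H = 1 if all 5 edges of H are present in G. Then P[X_H = 1] = p^{5} = (1/5)^{5} = 1/3125.
By linearity of expectation: E[X] = Σ_H E[X_H] = 945 · p^{5} = 945 · 1/3125 = 189/625.
Numerically: E[X] ≈ 0.302.

E[X] = 945 · (1/5)^{5} = 189/625 ≈ 0.302.


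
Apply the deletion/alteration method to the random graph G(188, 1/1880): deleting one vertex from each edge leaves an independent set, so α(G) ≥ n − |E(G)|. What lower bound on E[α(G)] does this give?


E[|E(G)|] = C(188, 2)·p = 17578 · (1/1880) = 187/20.
E[α(G)] ≥ n − E[|E(G)|] = 188 − 187/20 = 3573/20.
Numerically: ≈ 178.6500.
(This is only a lower bound; the true E[α(G)] may be larger.)

E[α(G)] ≥ 3573/20 ≈ 178.6500.


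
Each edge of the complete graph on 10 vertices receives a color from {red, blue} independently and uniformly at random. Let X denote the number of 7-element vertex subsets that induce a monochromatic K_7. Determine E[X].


Let X = Σ_S X_S over the C(10, 7) = 120 subsets S of size 7, where X_S = 1 if the K_7 on S is monochromatic.
For a fixed S, the K_7 on S has C(7, 2) = 21 edges. P[all 21 edges red] = (1/2)^21, and likewise for blue, so P[monochromatic] = 2·(1/2)^21 = 2^{1 − 21} = 1/1048576.
By linearity of expectation: E[X] = C(10, 7) · 2^{1 − 21} = 120 · 1/1048576 = 15/131072.
Numerically: E[X] ≈ 0.000114.

E[X] = C(10,7)·2^(1−C(7,2)) = 15/131072 ≈ 0.000114.


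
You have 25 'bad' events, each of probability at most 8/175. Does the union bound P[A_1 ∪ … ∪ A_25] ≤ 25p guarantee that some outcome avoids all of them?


Union bound: P[∪_{i=1}^{25} A_i] ≤ Σ_i P[A_i] ≤ 25·p = 25·(8/175) = 8/7.
Numerically: 8/7 ≈ 1.14286.
Is 8/7 < 1? NO.
Since the bound 8/7 is ≥ 1, the union bound is uninformative here; it does NOT by itself certify existence.

25·p = 8/7 ≈ 1.14286; existence NOT certified by the union bound.


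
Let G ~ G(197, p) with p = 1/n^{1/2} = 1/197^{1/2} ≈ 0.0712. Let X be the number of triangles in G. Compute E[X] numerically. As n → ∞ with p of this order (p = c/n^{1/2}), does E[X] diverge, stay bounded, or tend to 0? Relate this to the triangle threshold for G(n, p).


Number of potential triangles: C(197, 3) = 1254890.
Each occurs with probability p³ ≈ (0.0712)³ ≈ 3.61660e-04.
By linearity: E[X] = C(197, 3)·p³ ≈ 1254890 · 3.61660e-04 ≈ 453.844.
Since α = 1/2 < 1, p = c/n^{1/2} ≫ 1/n is above the triangle threshold p ~ 1/n. Asymptotically E[X] ~ (c³/6)·n^{3(1−α)} = (1³/6)·n^{1.5} → ∞; triangles are abundant w.h.p.

E[X] ≈ 453.844; in regime p = Θ(1/n^{1/2}) E[X] diverges (above the triangle threshold p ~ 1/n).


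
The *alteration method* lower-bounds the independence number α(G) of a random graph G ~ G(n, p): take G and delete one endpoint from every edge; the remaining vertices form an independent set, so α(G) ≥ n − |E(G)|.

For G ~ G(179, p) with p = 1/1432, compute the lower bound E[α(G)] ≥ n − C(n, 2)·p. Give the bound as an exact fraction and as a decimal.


E[|E(G)|] = C(179, 2)·p = 15931 · (1/1432) = 89/8.
E[α(G)] ≥ n − E[|E(G)|] = 179 − 89/8 = 1343/8.
Numerically: ≈ 167.87500.
(This is only a lower bound; the true E[α(G)] may be larger.)

E[α(G)] ≥ 1343/8 ≈ 167.87500.


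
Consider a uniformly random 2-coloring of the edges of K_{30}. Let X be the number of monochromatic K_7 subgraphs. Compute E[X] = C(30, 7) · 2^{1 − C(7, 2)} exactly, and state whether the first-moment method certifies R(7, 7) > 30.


E[X] = C(30, 7) · 2^{1 − 21} = 2035800 · 2^{−20} = 2035800/1048576.
As a reduced fraction: E[X] = 254475/131072 ≈ 1.9414902.
Is E[X] < 1? NO.
Since E[X] ≥ 1, the first-moment bound is inconclusive at n = 30; it does NOT by itself certify R(7, 7) > 30.

E[X] = 254475/131072 ≈ 1.9414902; E[X] ≥ 1; first-moment method inconclusive here.


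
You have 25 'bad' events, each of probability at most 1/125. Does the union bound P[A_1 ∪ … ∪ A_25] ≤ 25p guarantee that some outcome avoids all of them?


Union bound: P[∪_{i=1}^{25} A_i] ≤ Σ_i P[A_i] ≤ 25·p = 25·(1/125) = 1/5.
Numerically: 1/5 ≈ 0.2000.
Is 1/5 < 1? YES.
Since P[∪ A_i] ≤ 1/5 < 1, the complement has P[∩ A_i^c] ≥ 1 − 1/5 = 4/5 > 0, so some outcome avoids every A_i.

25·p = 1/5 ≈ 0.2000; existence CERTIFIED by the union bound.


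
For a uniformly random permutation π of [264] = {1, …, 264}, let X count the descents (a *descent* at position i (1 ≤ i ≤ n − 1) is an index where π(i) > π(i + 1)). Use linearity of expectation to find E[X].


Write X = Σ X_I over i = 1, …, 263, with X_I the indicator of one descent.
There are 263 indicators.
For each fixed i, the pair (π(i), π(i+1)) is a uniformly random ordered pair of distinct values from {1, …, 264}; by symmetry P[π(i) > π(i+1)] = 1/2.
By linearity: E[X] = 263 · (1/2) = (264 − 1) · (1/2) = 263/2 ≈ 131.50000.

E[X] = 263/2 = 131.50000.


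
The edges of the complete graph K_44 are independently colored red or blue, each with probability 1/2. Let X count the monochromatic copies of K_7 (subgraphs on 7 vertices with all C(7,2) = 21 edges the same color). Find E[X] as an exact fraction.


Let X = Σ_S X_S over the C(44, 7) = 38320568 subsets S of size 7, where X_S = 1 if the K_7 on S is monochromatic.
For a fixed S, the K_7 on S has C(7, 2) = 21 edges. P[all 21 edges red] = (1/2)^21, and likewise for blue, so P[monochromatic] = 2·(1/2)^21 = 2^{1 − 21} = 1/1048576.
Summing: E[X] = C(44, 7) · 2^{1 − 21} = 38320568 · 1/1048576 = 4790071/131072.
Numerically: E[X] ≈ 36.54534.

E[X] = C(44,7)·2^(1−C(7,2)) = 4790071/131072 ≈ 36.54534.


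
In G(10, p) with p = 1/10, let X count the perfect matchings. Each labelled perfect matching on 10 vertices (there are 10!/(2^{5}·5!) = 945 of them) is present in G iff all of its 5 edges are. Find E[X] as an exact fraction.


K_10 has 10!/(2^{5}·5!) = 945 labelled perfect matchings.
For each such perfect matching H, let X_H = 1 if all 5 edges of H are present in G. Then P[X_H = 1] = p^{5} = (1/10)^{5} = 1/100000.
By linearity of expectation: E[X] = Σ_H E[X_H] = 945 · p^{5} = 945 · 1/100000 = 189/20000.
Numerically: E[X] ≈ 0.00945.

E[X] = 945 · (1/10)^{5} = 189/20000 ≈ 0.00945.


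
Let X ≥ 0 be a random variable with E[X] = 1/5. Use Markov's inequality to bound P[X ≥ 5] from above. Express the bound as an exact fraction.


μ = E[X] = 1/5, a = 5.
Markov: P[X ≥ 5] ≤ μ/a = (1/5)/5 = 1/25.
Numerically: ≈ 0.04000.
(Since a = 5 > μ = 0.20000, the bound 1/25 is < 1 and informative.)

P[X ≥ 5] ≤ 1/25 ≈ 0.04000.


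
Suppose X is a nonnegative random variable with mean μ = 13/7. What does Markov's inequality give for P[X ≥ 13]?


μ = E[X] = 13/7, a = 13.
Markov: P[X ≥ 13] ≤ μ/a = (13/7)/13 = 1/7.
Numerically: ≈ 0.1429.
(Since a = 13 > μ = 1.8571, the bound 1/7 is < 1 and informative.)

P[X ≥ 13] ≤ 1/7 ≈ 0.1429.


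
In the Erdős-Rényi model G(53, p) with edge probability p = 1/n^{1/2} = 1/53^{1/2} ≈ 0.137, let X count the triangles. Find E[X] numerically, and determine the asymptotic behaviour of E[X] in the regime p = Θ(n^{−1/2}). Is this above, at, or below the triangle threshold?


Number of potential triangles: C(53, 3) = 23426.
Each occurs with probability p³ ≈ (0.137)³ ≈ 2.59171e-03.
By linearity: E[X] = C(53, 3)·p³ ≈ 23426 · 2.59171e-03 ≈ 60.713.
Since α = 1/2 < 1, p = c/n^{1/2} ≫ 1/n is above the triangle threshold p ~ 1/n. Asymptotically E[X] ~ (c³/6)·n^{3(1−α)} = (1³/6)·n^{1.5} → ∞; triangles are abundant w.h.p.

E[X] ≈ 60.713; in regime p = Θ(1/n^{1/2}) E[X] diverges (above the triangle threshold p ~ 1/n).


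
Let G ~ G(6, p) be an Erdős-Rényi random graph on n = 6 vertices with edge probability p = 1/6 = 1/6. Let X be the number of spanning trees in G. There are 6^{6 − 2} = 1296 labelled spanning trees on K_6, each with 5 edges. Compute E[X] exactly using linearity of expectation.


K_6 has 6^{6 − 2} = 1296 labelled spanning trees.
For each such spanning tree H, let X_H = 1 if all 5 edges of H are present in G. Then P[X_H = 1] = p^{5} = (1/6)^{5} = 1/7776.
By linearity: E[X] = Σ_H E[X_H] = 1296 · p^{5} = 1296 · 1/7776 = 1/6.
Numerically: E[X] ≈ 0.167.

E[X] = 1296 · (1/6)^{5} = 1/6 ≈ 0.167.


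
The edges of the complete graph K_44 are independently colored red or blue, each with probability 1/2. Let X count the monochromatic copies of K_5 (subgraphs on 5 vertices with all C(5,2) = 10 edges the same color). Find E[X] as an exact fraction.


Let X = Σ_S X_S over the C(44, 5) = 1086008 subsets S of size 5, where X_S = 1 if the K_5 on S is monochromatic.
For a fixed S, the K_5 on S has C(5, 2) = 10 edges. P[all 10 edges red] = (1/2)^10, and likewise for blue, so P[monochromatic] = 2·(1/2)^10 = 2^{1 − 10} = 1/512.
By linearity of expectation: E[X] = C(44, 5) · 2^{1 − 10} = 1086008 · 1/512 = 135751/64.
Numerically: E[X] ≈ 2121.109.

E[X] = C(44,5)·2^(1−C(5,2)) = 135751/64 ≈ 2121.109.


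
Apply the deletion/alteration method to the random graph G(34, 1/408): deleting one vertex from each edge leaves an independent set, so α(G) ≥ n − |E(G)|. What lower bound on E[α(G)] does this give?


E[|E(G)|] = C(34, 2)·p = 561 · (1/408) = 11/8.
E[α(G)] ≥ n − E[|E(G)|] = 34 − 11/8 = 261/8.
Numerically: ≈ 32.625.
(This is only a lower bound; the true E[α(G)] may be larger.)

E[α(G)] ≥ 261/8 ≈ 32.625.


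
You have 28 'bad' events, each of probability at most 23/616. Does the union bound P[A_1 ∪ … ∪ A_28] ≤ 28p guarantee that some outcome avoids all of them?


Union bound: P[∪_{i=1}^{28} A_i] ≤ Σ_i P[A_i] ≤ 28·p = 28·(23/616) = 23/22.
Numerically: 23/22 ≈ 1.04545.
Is 23/22 < 1? NO.
Since the bound 23/22 is ≥ 1, the union bound is uninformative here; it does NOT by itself certify existence.

28·p = 23/22 ≈ 1.04545; existence NOT certified by the union bound.


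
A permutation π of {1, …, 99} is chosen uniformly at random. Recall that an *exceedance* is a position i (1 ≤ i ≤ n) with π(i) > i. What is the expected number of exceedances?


Write X = Σ_{i=1}^{99} X_i, where X_i = 1_{π(i) > i}.
For each fixed i, π(i) is uniform over {1, …, 99} (marginal of a uniform permutation), so P[π(i) > i] = (n − i)/n. Summing: Σ_{i=1}^{99} (n − i)/n = (0 + 1 + … + 98)/99 = 99(99 − 1)/(2·99) = (99 − 1)/2.
Hence E[X] = Σ_{i=1}^{99} (99 − i)/99 = 49 ≈ 49.000.

E[X] = 49 = 49.000.


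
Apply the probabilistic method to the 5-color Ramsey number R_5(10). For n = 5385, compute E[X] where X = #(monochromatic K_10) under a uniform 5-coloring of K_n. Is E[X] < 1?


E[X] = C(5385, 10) · 5^{1 − 45} = 5603542957245638044321604098176 · 5^{−44} = 5603542957245638044321604098176/5684341886080801486968994140625.
As a reduced fraction: E[X] = 5603542957245638044321604098176/5684341886080801486968994140625 ≈ 0.9857857.
Is E[X] < 1? YES.
Since E[X] < 1, there exists a 5-coloring of K_{5385} with no monochromatic K_10; hence R_5(10) > 5385.

E[X] = 5603542957245638044321604098176/5684341886080801486968994140625 ≈ 0.9857857; E[X] < 1, so R_5(10) > 5385.


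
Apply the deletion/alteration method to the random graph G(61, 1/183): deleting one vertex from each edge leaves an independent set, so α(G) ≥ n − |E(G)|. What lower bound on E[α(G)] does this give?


E[|E(G)|] = C(61, 2)·p = 1830 · (1/183) = 10.
E[α(G)] ≥ n − E[|E(G)|] = 61 − 10 = 51.
Numerically: ≈ 51.0000.
(This is only a lower bound; the true E[α(G)] may be larger.)

E[α(G)] ≥ 51 ≈ 51.0000.


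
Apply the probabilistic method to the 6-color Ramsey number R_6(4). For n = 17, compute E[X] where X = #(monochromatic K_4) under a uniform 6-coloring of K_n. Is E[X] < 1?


E[X] = C(17, 4) · 6^{1 − 6} = 2380 · 6^{−5} = 2380/7776.
As a reduced fraction: E[X] = 595/1944 ≈ 0.3061.
Is E[X] < 1? YES.
Since E[X] < 1, there exists a 6-coloring of K_{17} with no monochromatic K_4; hence R_6(4) > 17.

E[X] = 595/1944 ≈ 0.3061; E[X] < 1, so R_6(4) > 17.


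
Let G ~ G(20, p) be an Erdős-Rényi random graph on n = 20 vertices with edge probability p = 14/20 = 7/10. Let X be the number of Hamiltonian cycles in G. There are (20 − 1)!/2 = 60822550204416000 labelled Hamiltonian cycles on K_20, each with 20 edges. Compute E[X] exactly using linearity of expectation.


K_20 has (20 − 1)!/2 = 60822550204416000 labelled Hamiltonian cycles.
For each such Hamiltonian cycle H, let X_H = 1 if all 20 edges of H are present in G. Then P[X_H = 1] = p^{20} = (7/10)^{20} = 79792266297612001/100000000000000000000.
By linearity of expectation: E[X] = Σ_H E[X_H] = 60822550204416000 · p^{20} = 60822550204416000 · 79792266297612001/100000000000000000000 = 1184855742873690605203907421/24414062500000.
Numerically: E[X] ≈ 4.85317e+13.

E[X] = 60822550204416000 · (7/10)^{20} = 1184855742873690605203907421/24414062500000 ≈ 4.85317e+13.


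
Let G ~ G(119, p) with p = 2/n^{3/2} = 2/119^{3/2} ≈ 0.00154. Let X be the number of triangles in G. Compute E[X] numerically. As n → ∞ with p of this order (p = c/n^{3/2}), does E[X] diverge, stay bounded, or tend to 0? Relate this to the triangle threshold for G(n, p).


Number of potential triangles: C(119, 3) = 273819.
Each occurs with probability p³ ≈ (0.00154)³ ≈ 3.65703e-09.
By linearity: E[X] = C(119, 3)·p³ ≈ 273819 · 3.65703e-09 ≈ 0.001.
Since α = 3/2 > 1, p = c/n^{3/2} = o(1/n) is below the triangle threshold p ~ 1/n. Asymptotically E[X] ~ (c³/6)·n^{3(1−α)} = (2³/6)·n^{-1.5} → 0, so by Markov's inequality G has no triangles w.h.p.

E[X] ≈ 0.001; in regime p = Θ(1/n^{3/2}) E[X] tends to 0 (below the triangle threshold p ~ 1/n).
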